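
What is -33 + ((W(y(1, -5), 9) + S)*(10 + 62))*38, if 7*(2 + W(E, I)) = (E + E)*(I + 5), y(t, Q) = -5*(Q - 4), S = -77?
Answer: 276303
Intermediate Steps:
y(t, Q) = 20 - 5*Q (y(t, Q) = -5*(-4 + Q) = 20 - 5*Q)
W(E, I) = -2 + 2*E*(5 + I)/7 (W(E, I) = -2 + ((E + E)*(I + 5))/7 = -2 + ((2*E)*(5 + I))/7 = -2 + (2*E*(5 + I))/7 = -2 + 2*E*(5 + I)/7)
-33 + ((W(y(1, -5), 9) + S)*(10 + 62))*38 = -33 + (((-2 + 10*(20 - 5*(-5))/7 + (2/7)*(20 - 5*(-5))*9) - 77)*(10 + 62))*38 = -33 + (((-2 + 10*(20 + 25)/7 + (2/7)*(20 + 25)*9) - 77)*72)*38 = -33 + (((-2 + (10/7)*45 + (2/7)*45*9) - 77)*72)*38 = -33 + (((-2 + 450/7 + 810/7) - 77)*72)*38 = -33 + ((178 - 77)*72)*38 = -33 + (101*72)*38 = -33 + 7272*38 = -33 + 276336 = 276303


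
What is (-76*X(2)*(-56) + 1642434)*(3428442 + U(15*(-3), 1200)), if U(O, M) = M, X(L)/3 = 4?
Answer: 5808119304852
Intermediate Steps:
X(L) = 12 (X(L) = 3*4 = 12)
(-76*X(2)*(-56) + 1642434)*(3428442 + U(15*(-3), 1200)) = (-76*12*(-56) + 1642434)*(3428442 + 1200) = (-912*(-56) + 1642434)*3429642 = (51072 + 1642434)*3429642 = 1693506*3429642 = 5808119304852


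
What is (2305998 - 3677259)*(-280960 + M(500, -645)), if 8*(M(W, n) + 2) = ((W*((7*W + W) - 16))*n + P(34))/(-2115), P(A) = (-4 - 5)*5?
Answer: 105710114195571/376 ≈ 2.8114e+11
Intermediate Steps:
P(A) = -45 (P(A) = -9*5 = -45)
M(W, n) = -751/376 - W*n*(-16 + 8*W)/16920 (M(W, n) = -2 + (((W*((7*W + W) - 16))*n - 45)/(-2115))/8 = -2 + (((W*(8*W - 16))*n - 45)*(-1/2115))/8 = -2 + (((W*(-16 + 8*W))*n - 45)*(-1/2115))/8 = -2 + ((W*n*(-16 + 8*W) - 45)*(-1/2115))/8 = -2 + ((-45 + W*n*(-16 + 8*W))*(-1/2115))/8 = -2 + (1/47 - W*n*(-16 + 8*W)/2115)/8 = -2 + (1/376 - W*n*(-16 + 8*W)/16920) = -751/376 - W*n*(-16 + 8*W)/16920)
(2305998 - 3677259)*(-280960 + M(500, -645)) = (2305998 - 3677259)*(-280960 + (-751/376 - 1/2115*(-645)*500² + (2/2115)*500*(-645))) = -1371261*(-280960 + (-751/376 - 1/2115*(-645)*250000 - 43000/141)) = -1371261*(-280960 + (-751/376 + 10750000/141 - 43000/141)) = -1371261*(-280960 + 28551249/376) = -1371261*(-77089711/376) = 105710114195571/376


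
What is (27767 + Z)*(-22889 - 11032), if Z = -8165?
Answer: -664919442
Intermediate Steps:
(27767 + Z)*(-22889 - 11032) = (27767 - 8165)*(-22889 - 11032) = 19602*(-33921) = -664919442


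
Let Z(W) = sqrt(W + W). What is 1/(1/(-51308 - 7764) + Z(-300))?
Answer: -59072/2093700710401 - 34895011840*I*sqrt(6)/2093700710401 ≈ -2.8214e-8 - 0.040825*I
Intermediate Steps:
Z(W) = sqrt(2)*sqrt(W) (Z(W) = sqrt(2*W) = sqrt(2)*sqrt(W))
1/(1/(-51308 - 7764) + Z(-300)) = 1/(1/(-51308 - 7764) + sqrt(2)*sqrt(-300)) = 1/(1/(-59072) + sqrt(2)*(10*I*sqrt(3))) = 1/(-1/59072 + 10*I*sqrt(6))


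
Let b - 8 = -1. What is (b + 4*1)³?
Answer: 1331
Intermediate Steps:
b = 7 (b = 8 - 1 = 7)
(b + 4*1)³ = (7 + 4*1)³ = (7 + 4)³ = 11³ = 1331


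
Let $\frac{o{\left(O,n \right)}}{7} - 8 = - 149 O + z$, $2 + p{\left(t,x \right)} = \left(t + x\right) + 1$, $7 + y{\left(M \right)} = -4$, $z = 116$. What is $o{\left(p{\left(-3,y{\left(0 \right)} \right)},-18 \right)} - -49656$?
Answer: $66169$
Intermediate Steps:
$y{\left(M \right)} = -11$ ($y{\left(M \right)} = -7 - 4 = -11$)
$p{\left(t,x \right)} = -1 + t + x$ ($p{\left(t,x \right)} = -2 + \left(\left(t + x\right) + 1\right) = -2 + \left(1 + t + x\right) = -1 + t + x$)
$o{\left(O,n \right)} = 868 - 1043 O$ ($o{\left(O,n \right)} = 56 + 7 \left(- 149 O + 116\right) = 56 + 7 \left(116 - 149 O\right) = 56 - \left(-812 + 1043 O\right) = 868 - 1043 O$)
$o{\left(p{\left(-3,y{\left(0 \right)} \right)},-18 \right)} - -49656 = \left(868 - 1043 \left(-1 - 3 - 11\right)\right) - -49656 = \left(868 - -15645\right) + 49656 = \left(868 + 15645\right) + 49656 = 16513 + 49656 = 66169$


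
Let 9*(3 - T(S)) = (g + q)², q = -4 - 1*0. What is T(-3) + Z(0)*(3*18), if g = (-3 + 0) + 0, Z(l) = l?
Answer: -22/9 ≈ -2.4444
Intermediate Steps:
g = -3 (g = -3 + 0 = -3)
q = -4 (q = -4 + 0 = -4)
T(S) = -22/9 (T(S) = 3 - (-3 - 4)²/9 = 3 - ⅑*(-7)² = 3 - ⅑*49 = 3 - 49/9 = -22/9)
T(-3) + Z(0)*(3*18) = -22/9 + 0*(3*18) = -22/9 + 0*54 = -22/9 + 0 = -22/9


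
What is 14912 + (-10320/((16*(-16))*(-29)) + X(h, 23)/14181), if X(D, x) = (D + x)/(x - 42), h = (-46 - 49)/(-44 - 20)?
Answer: 257119987205/17244096 ≈ 14911.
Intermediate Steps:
h = 95/64 (h = -95/(-64) = -95*(-1/64) = 95/64 ≈ 1.4844)
X(D, x) = (D + x)/(-42 + x)
14912 + (-10320/((16*(-16))*(-29)) + X(h, 23)/14181) = 14912 + (-10320/((16*(-16))*(-29)) + ((95/64 + 23)/(-42 + 23))/14181) = 14912 + (-10320/((-256*(-29))) + ((1567/64)/(-19))*(1/14181)) = 14912 + (-10320/7424 - 1/19*1567/64*(1/14181)) = 14912 + (-10320*1/7424 - 1567/1216*1/14181) = 14912 + (-645/464 - 1567/17244096) = 14912 - 23972347/17244096 = 257119987205/17244096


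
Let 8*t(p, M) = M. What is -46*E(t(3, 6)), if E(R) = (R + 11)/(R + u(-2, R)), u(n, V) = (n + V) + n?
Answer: 1081/5 ≈ 216.20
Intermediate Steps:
u(n, V) = V + 2*n (u(n, V) = (V + n) + n = V + 2*n)
t(p, M) = M/8
E(R) = (11 + R)/(-4 + 2*R) (E(R) = (R + 11)/(R + (R + 2*(-2))) = (11 + R)/(R + (R - 4)) = (11 + R)/(R + (-4 + R)) = (11 + R)/(-4 + 2*R))
-46*E(t(3, 6)) = -23*(11 + (⅛)*6)/(-2 + (⅛)*6) = -23*(11 + ¾)/(-2 + ¾) = -23*47/((-5/4)*4) = -23*(-4)*47/(5*4) = -46*(-47/10) = 1081/5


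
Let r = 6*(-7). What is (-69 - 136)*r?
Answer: 8610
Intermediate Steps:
r = -42
(-69 - 136)*r = (-69 - 136)*(-42) = -205*(-42) = 8610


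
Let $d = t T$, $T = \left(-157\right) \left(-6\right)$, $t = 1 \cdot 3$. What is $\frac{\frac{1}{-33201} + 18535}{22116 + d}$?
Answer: $\frac{307690267}{414049671} \approx 0.74312$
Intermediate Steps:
$t = 3$
$T = 942$
$d = 2826$ ($d = 3 \cdot 942 = 2826$)
$\frac{\frac{1}{-33201} + 18535}{22116 + d} = \frac{\frac{1}{-33201} + 18535}{22116 + 2826} = \frac{- \frac{1}{33201} + 18535}{24942} = \frac{615380534}{33201} \cdot \frac{1}{24942} = \frac{307690267}{414049671}$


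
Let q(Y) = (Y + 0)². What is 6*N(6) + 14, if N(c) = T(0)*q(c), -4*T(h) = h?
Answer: 14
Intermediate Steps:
T(h) = -h/4
q(Y) = Y²
N(c) = 0 (N(c) = (-¼*0)*c² = 0*c² = 0)
6*N(6) + 14 = 6*0 + 14 = 0 + 14 = 14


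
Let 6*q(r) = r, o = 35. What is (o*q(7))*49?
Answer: 12005/6 ≈ 2000.8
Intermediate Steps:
q(r) = r/6
(o*q(7))*49 = (35*((1/6)*7))*49 = (35*(7/6))*49 = (245/6)*49 = 12005/6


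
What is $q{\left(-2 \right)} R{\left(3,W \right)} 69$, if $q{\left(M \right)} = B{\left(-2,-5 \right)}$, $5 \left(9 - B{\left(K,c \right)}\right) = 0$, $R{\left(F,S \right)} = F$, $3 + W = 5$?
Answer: $1863$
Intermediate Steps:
$W = 2$ ($W = -3 + 5 = 2$)
$B{\left(K,c \right)} = 9$ ($B{\left(K,c \right)} = 9 - 0 = 9 + 0 = 9$)
$q{\left(M \right)} = 9$
$q{\left(-2 \right)} R{\left(3,W \right)} 69 = 9 \cdot 3 \cdot 69 = 27 \cdot 69 = 1863$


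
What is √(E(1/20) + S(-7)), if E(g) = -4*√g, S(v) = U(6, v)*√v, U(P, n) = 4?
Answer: √(-10*√5 + 100*I*√7)/5 ≈ 2.2053 + 2.3995*I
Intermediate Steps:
S(v) = 4*√v
√(E(1/20) + S(-7)) = √(-4*√5/10 + 4*√(-7)) = √(-2*√5/5 + 4*(I*√7)) = √(-2*√5/5 + 4*I*√7)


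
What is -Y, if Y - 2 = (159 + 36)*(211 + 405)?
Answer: -120122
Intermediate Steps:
Y = 120122 (Y = 2 + (159 + 36)*(211 + 405) = 2 + 195*616 = 2 + 120120 = 120122)
-Y = -1*120122 = -120122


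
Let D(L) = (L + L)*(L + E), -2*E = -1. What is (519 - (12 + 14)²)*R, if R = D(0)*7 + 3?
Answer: -471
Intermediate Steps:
E = ½ (E = -½*(-1) = ½ ≈ 0.50000)
D(L) = 2*L*(½ + L) (D(L) = (L + L)*(L + ½) = (2*L)*(½ + L) = 2*L*(½ + L))
R = 3 (R = (0*(1 + 2*0))*7 + 3 = (0*(1 + 0))*7 + 3 = (0*1)*7 + 3 = 0*7 + 3 = 0 + 3 = 3)
(519 - (12 + 14)²)*R = (519 - (12 + 14)²)*3 = (519 - 1*26²)*3 = (519 - 1*676)*3 = (519 - 676)*3 = -157*3 = -471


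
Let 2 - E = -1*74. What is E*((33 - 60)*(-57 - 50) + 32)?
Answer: 221996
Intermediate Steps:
E = 76 (E = 2 - (-1)*74 = 2 - 1*(-74) = 2 + 74 = 76)
E*((33 - 60)*(-57 - 50) + 32) = 76*((33 - 60)*(-57 - 50) + 32) = 76*(-27*(-107) + 32) = 76*(2889 + 32) = 76*2921 = 221996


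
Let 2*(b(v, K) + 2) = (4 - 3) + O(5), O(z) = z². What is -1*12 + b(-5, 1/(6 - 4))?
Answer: -1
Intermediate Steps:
b(v, K) = 11 (b(v, K) = -2 + ((4 - 3) + 5²)/2 = -2 + (1 + 25)/2 = -2 + (½)*26 = -2 + 13 = 11)
-1*12 + b(-5, 1/(6 - 4)) = -1*12 + 11 = -12 + 11 = -1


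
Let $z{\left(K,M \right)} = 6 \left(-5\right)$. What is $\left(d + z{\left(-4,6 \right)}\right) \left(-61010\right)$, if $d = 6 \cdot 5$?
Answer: $0$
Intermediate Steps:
$d = 30$
$z{\left(K,M \right)} = -30$
$\left(d + z{\left(-4,6 \right)}\right) \left(-61010\right) = \left(30 - 30\right) \left(-61010\right) = 0 \left(-61010\right) = 0$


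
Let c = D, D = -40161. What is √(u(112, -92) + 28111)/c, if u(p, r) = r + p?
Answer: -√28131/40161 ≈ -0.0041763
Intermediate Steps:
u(p, r) = p + r
c = -40161
√(u(112, -92) + 28111)/c = √((112 - 92) + 28111)/(-40161) = √(20 + 28111)*(-1/40161) = √28131*(-1/40161) = -√28131/40161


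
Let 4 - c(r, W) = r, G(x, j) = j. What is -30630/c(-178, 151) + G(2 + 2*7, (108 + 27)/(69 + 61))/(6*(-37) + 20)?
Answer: -6187449/36764 ≈ -168.30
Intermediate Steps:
c(r, W) = 4 - r
-30630/c(-178, 151) + G(2 + 2*7, (108 + 27)/(69 + 61))/(6*(-37) + 20) = -30630/(4 - 1*(-178)) + ((108 + 27)/(69 + 61))/(6*(-37) + 20) = -30630/(4 + 178) + (135/130)/(-222 + 20) = -30630/182 + (135*(1/130))/(-202) = -30630*1/182 + (27/26)*(-1/202) = -15315/91 - 27/5252 = -6187449/36764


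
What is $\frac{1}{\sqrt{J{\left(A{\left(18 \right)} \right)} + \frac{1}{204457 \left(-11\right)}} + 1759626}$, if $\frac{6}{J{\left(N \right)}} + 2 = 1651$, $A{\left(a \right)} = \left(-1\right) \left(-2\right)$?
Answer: $\frac{6525829087054398}{11483018533137168642635} - \frac{11 \sqrt{413545024227019}}{11483018533137168642635} \approx 5.683 \cdot 10^{-7}$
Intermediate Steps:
$A{\left(a \right)} = 2$
$J{\left(N \right)} = \frac{6}{1649}$ ($J{\left(N \right)} = \frac{6}{-2 + 1651} = \frac{6}{1649}$)
$\frac{1}{\sqrt{J{\left(A{\left(18 \right)} \right)} + \frac{1}{204457 \left(-11\right)}} + 1759626} = \frac{1}{\sqrt{\frac{6}{1649} + \frac{1}{204457 \left(-11\right)}} + 1759626} = \frac{1}{\sqrt{\frac{6}{1649} + \frac{1}{-2249027}} + 1759626} = \frac{1}{\sqrt{\frac{6}{1649} - \frac{1}{2249027}} + 1759626} = \frac{1}{\sqrt{\frac{13492513}{3708645523}} + 1759626} = \frac{1}{\frac{\sqrt{413545024227019}}{337149593} + 1759626} = \frac{1}{1759626 + \frac{\sqrt{413545024227019}}{337149593}}$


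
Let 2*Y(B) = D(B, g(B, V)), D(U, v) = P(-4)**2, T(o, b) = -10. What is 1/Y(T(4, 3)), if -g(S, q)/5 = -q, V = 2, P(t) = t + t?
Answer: 1/32 ≈ 0.031250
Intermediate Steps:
P(t) = 2*t
g(S, q) = 5*q (g(S, q) = -(-5)*q = 5*q)
D(U, v) = 64 (D(U, v) = (2*(-4))**2 = (-8)**2 = 64)
Y(B) = 32 (Y(B) = (1/2)*64 = 32)
1/Y(T(4, 3)) = 1/32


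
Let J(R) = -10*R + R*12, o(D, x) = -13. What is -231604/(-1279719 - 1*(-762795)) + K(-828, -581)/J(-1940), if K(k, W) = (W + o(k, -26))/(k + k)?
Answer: 20664076337/46130297760 ≈ 0.44795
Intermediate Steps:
K(k, W) = (-13 + W)/(2*k) (K(k, W) = (W - 13)/(k + k) = (-13 + W)/((2*k)) = (-13 + W)*(1/(2*k)) = (-13 + W)/(2*k))
J(R) = 2*R (J(R) = -10*R + 12*R = 2*R)
-231604/(-1279719 - 1*(-762795)) + K(-828, -581)/J(-1940) = -231604/(-1279719 - 1*(-762795)) + ((1/2)*(-13 - 581)/(-828))/((2*(-1940))) = -231604/(-1279719 + 762795) + ((1/2)*(-1/828)*(-594))/(-3880) = -231604/(-516924) + (33/92)*(-1/3880) = -231604*(-1/516924) - 33/356960 = 57901/129231 - 33/356960 = 20664076337/46130297760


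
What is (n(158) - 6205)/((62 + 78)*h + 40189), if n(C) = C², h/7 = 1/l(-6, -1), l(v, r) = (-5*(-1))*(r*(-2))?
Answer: 481/1033 ≈ 0.46563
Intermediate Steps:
l(v, r) = -10*r (l(v, r) = 5*(-2*r) = -10*r)
h = 7/10 (h = 7/((-10*(-1))) = 7/10 ≈ 0.70000)
(n(158) - 6205)/((62 + 78)*h + 40189) = (158² - 6205)/((62 + 78)*(7/10) + 40189) = (24964 - 6205)/(140*(7/10) + 40189) = 18759/(98 + 40189) = 18759/40287 = 18759*(1/40287) = 481/1033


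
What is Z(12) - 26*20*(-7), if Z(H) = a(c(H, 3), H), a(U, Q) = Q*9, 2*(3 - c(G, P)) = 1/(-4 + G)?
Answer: 3748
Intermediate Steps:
c(G, P) = 3 - 1/(2*(-4 + G))
a(U, Q) = 9*Q
Z(H) = 9*H
Z(12) - 26*20*(-7) = 9*12 - 26*20*(-7) = 108 - 520*(-7) = 108 + 3640 = 3748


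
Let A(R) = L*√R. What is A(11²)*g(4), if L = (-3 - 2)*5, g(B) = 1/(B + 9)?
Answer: -275/13 ≈ -21.154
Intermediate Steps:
g(B) = 1/(9 + B)
L = -25 (L = -5*5 = -25)
A(R) = -25*√R
A(11²)*g(4) = (-25*√(11²))/(9 + 4) = -25*√121/13 = -25*11*(1/13) = -275*1/13 = -275/13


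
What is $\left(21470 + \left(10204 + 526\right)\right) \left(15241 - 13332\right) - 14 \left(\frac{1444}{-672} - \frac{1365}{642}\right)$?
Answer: $\frac{78927300047}{1284} \approx 6.147 \cdot 10^{7}$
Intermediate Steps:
$\left(21470 + \left(10204 + 526\right)\right) \left(15241 - 13332\right) - 14 \left(\frac{1444}{-672} - \frac{1365}{642}\right) = \left(21470 + 10730\right) 1909 - 14 \left(1444 \left(- \frac{1}{672}\right) - \frac{455}{214}\right) = 32200 \cdot 1909 - 14 \left(- \frac{361}{168} - \frac{455}{214}\right) = 61469800 - - \frac{76847}{1284} = 61469800 + \frac{76847}{1284} = \frac{78927300047}{1284}$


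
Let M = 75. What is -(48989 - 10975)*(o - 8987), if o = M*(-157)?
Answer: 789246668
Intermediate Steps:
o = -11775 (o = 75*(-157) = -11775)
-(48989 - 10975)*(o - 8987) = -(48989 - 10975)*(-11775 - 8987) = -38014*(-20762) = -1*(-789246668) = 789246668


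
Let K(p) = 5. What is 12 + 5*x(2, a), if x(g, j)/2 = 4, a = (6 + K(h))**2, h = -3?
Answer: 52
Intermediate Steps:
a = 121 (a = (6 + 5)**2 = 11**2 = 121)
x(g, j) = 8 (x(g, j) = 2*4 = 8)
12 + 5*x(2, a) = 12 + 5*8 = 12 + 40 = 52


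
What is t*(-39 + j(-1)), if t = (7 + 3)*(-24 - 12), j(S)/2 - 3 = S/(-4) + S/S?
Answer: 10980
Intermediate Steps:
j(S) = 8 - S/2 (j(S) = 6 + 2*(S/(-4) + S/S) = 6 + 2*(S*(-1/4) + 1) = 6 + 2*(-S/4 + 1) = 6 + 2*(1 - S/4) = 6 + (2 - S/2) = 8 - S/2)
t = -360 (t = 10*(-36) = -360)
t*(-39 + j(-1)) = -360*(-39 + (8 - 1/2*(-1))) = -360*(-39 + (8 + 1/2)) = -360*(-39 + 17/2) = -360*(-61/2) = 10980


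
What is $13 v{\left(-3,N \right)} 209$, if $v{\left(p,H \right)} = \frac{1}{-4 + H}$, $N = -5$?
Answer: $- \frac{2717}{9} \approx -301.89$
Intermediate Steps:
$13 v{\left(-3,N \right)} 209 = \frac{13}{-4 - 5} \cdot 209 = \frac{13}{-9} \cdot 209 = 13 \left(- \frac{1}{9}\right) 209 = \left(- \frac{13}{9}\right) 209 = - \frac{2717}{9}$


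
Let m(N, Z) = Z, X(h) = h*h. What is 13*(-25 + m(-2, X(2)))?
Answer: -273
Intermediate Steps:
X(h) = h**2
13*(-25 + m(-2, X(2))) = 13*(-25 + 2**2) = 13*(-25 + 4) = 13*(-21) = -273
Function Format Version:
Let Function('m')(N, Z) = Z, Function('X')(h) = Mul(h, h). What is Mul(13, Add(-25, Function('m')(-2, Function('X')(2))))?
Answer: -273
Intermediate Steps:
Function('X')(h) = Pow(h, 2)
Mul(13, Add(-25, Function('m')(-2, Function('X')(2)))) = Mul(13, Add(-25, Pow(2, 2))) = Mul(13, Add(-25, 4)) = Mul(13, -21) = -273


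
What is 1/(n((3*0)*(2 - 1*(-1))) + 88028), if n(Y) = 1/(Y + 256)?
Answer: 256/22535169 ≈ 1.1360e-5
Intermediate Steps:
n(Y) = 1/(256 + Y)
1/(n((3*0)*(2 - 1*(-1))) + 88028) = 1/(1/(256 + (3*0)*(2 - 1*(-1))) + 88028) = 1/(1/(256 + 0*(2 + 1)) + 88028) = 1/(1/(256 + 0*3) + 88028) = 1/(1/(256 + 0) + 88028) = 1/(1/256 + 88028) = 1/(22535169/256) = 256/22535169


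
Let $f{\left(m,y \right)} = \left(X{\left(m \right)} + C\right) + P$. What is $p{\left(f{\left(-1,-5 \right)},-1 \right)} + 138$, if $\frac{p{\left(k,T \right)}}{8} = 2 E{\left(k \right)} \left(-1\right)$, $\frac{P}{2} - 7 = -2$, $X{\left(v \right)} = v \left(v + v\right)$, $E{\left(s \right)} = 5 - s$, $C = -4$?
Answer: $186$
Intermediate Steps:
$X{\left(v \right)} = 2 v^{2}$ ($X{\left(v \right)} = v 2 v = 2 v^{2}$)
$P = 10$ ($P = 14 + 2 \left(-2\right) = 14 - 4 = 10$)
$f{\left(m,y \right)} = 6 + 2 m^{2}$ ($f{\left(m,y \right)} = \left(2 m^{2} - 4\right) + 10 = \left(-4 + 2 m^{2}\right) + 10 = 6 + 2 m^{2}$)
$p{\left(k,T \right)} = -80 + 16 k$ ($p{\left(k,T \right)} = 8 \cdot 2 \left(5 - k\right) \left(-1\right) = 8 \left(10 - 2 k\right) \left(-1\right) = 8 \left(-10 + 2 k\right) = -80 + 16 k$)
$p{\left(f{\left(-1,-5 \right)},-1 \right)} + 138 = \left(-80 + 16 \left(6 + 2 \left(-1\right)^{2}\right)\right) + 138 = \left(-80 + 16 \left(6 + 2 \cdot 1\right)\right) + 138 = \left(-80 + 16 \left(6 + 2\right)\right) + 138 = \left(-80 + 16 \cdot 8\right) + 138 = \left(-80 + 128\right) + 138 = 48 + 138 = 186$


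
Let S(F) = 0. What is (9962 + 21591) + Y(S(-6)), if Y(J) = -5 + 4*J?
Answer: 31548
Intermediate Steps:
(9962 + 21591) + Y(S(-6)) = (9962 + 21591) + (-5 + 4*0) = 31553 + (-5 + 0) = 31553 - 5 = 31548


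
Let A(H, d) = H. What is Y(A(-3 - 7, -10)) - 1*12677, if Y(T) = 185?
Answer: -12492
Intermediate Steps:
Y(A(-3 - 7, -10)) - 1*12677 = 185 - 1*12677 = 185 - 12677 = -12492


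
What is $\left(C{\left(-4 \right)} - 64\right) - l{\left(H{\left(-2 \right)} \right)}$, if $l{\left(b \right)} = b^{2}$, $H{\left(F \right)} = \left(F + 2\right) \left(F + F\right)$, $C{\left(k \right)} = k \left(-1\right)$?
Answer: $-60$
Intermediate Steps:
$C{\left(k \right)} = - k$
$H{\left(F \right)} = 2 F \left(2 + F\right)$ ($H{\left(F \right)} = \left(2 + F\right) 2 F = 2 F \left(2 + F\right)$)
$\left(C{\left(-4 \right)} - 64\right) - l{\left(H{\left(-2 \right)} \right)} = \left(\left(-1\right) \left(-4\right) - 64\right) - \left(2 \left(-2\right) \left(2 - 2\right)\right)^{2} = \left(4 - 64\right) - \left(2 \left(-2\right) 0\right)^{2} = -60 - 0^{2} = -60 - 0 = -60 + 0 = -60$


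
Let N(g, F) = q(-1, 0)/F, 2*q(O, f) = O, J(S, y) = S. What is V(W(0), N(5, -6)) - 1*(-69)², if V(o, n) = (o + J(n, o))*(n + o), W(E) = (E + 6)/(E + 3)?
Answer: -684959/144 ≈ -4756.7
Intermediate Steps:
W(E) = (6 + E)/(3 + E)
q(O, f) = O/2
N(g, F) = -1/(2*F) (N(g, F) = ((½)*(-1))/F = -1/(2*F))
V(o, n) = (n + o)² (V(o, n) = (o + n)*(n + o) = (n + o)*(n + o) = (n + o)²)
V(W(0), N(5, -6)) - 1*(-69)² = ((-½/(-6))² + ((6 + 0)/(3 + 0))² + 2*(-½/(-6))*((6 + 0)/(3 + 0))) - 1*(-69)² = ((-½*(-⅙))² + (6/3)² + 2*(-½*(-⅙))*(6/3)) - 1*4761 = ((1/12)² + ((⅓)*6)² + 2*(1/12)*((⅓)*6)) - 4761 = (1/144 + 2² + 2*(1/12)*2) - 4761 = (1/144 + 4 + ⅓) - 4761 = 625/144 - 4761 = -684959/144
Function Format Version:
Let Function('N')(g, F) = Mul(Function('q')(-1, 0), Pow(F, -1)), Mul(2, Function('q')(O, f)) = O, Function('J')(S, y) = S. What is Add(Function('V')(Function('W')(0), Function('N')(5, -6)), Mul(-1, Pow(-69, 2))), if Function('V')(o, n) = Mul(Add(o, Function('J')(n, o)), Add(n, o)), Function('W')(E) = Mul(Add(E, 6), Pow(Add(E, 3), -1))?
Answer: Rational(-684959, 144) ≈ -4756.7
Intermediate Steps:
Function('W')(E) = Mul(Pow(Add(3, E), -1), Add(6, E)) (Function('W')(E) = Mul(Add(6, E), Pow(Add(3, E), -1)) = Mul(Pow(Add(3, E), -1), Add(6, E)))
Function('q')(O, f) = Mul(Rational(1, 2), O)
Function('N')(g, F) = Mul(Rational(-1, 2), Pow(F, -1)) (Function('N')(g, F) = Mul(Mul(Rational(1, 2), -1), Pow(F, -1)) = Mul(Rational(-1, 2), Pow(F, -1)))
Function('V')(o, n) = Pow(Add(n, o), 2) (Function('V')(o, n) = Mul(Add(o, n), Add(n, o)) = Mul(Add(n, o), Add(n, o)) = Pow(Add(n, o), 2))
Add(Function('V')(Function('W')(0), Function('N')(5, -6)), Mul(-1, Pow(-69, 2))) = Add(Add(Pow(Mul(Rational(-1, 2), Pow(-6, -1)), 2), Pow(Mul(Pow(Add(3, 0), -1), Add(6, 0)), 2), Mul(2, Mul(Rational(-1, 2), Pow(-6, -1)), Mul(Pow(Add(3, 0), -1), Add(6, 0)))), Mul(-1, Pow(-69, 2))) = Add(Add(Pow(Mul(Rational(-1, 2), Rational(-1, 6)), 2), Pow(Mul(Pow(3, -1), 6), 2), Mul(2, Mul(Rational(-1, 2), Rational(-1, 6)), Mul(Pow(3, -1), 6))), Mul(-1, 4761)) = Add(Add(Pow(Rational(1, 12), 2), Pow(Mul(Rational(1, 3), 6), 2), Mul(2, Rational(1, 12), Mul(Rational(1, 3), 6))), -4761) = Add(Add(Rational(1, 144), Pow(2, 2), Mul(2, Rational(1, 12), 2)), -4761) = Add(Add(Rational(1, 144), 4, Rational(1, 3)), -4761) = Add(Rational(625, 144), -4761) = Rational(-684959, 144)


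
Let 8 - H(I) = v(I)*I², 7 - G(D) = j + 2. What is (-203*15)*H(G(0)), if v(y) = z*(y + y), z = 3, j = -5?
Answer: 18245640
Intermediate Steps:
G(D) = 10 (G(D) = 7 - (-5 + 2) = 7 - 1*(-3) = 7 + 3 = 10)
v(y) = 6*y (v(y) = 3*(y + y) = 3*(2*y) = 6*y)
H(I) = 8 - 6*I³ (H(I) = 8 - 6*I*I² = 8 - 6*I³)
(-203*15)*H(G(0)) = (-203*15)*(8 - 6*10³) = -3045*(8 - 6*1000) = -3045*(8 - 6000) = -3045*(-5992) = 18245640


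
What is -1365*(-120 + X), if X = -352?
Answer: 644280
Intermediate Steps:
-1365*(-120 + X) = -1365*(-120 - 352) = -1365*(-472) = 644280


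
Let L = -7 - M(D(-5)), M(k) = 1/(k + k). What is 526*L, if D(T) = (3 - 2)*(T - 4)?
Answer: -32875/9 ≈ -3652.8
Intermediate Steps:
D(T) = -4 + T (D(T) = 1*(-4 + T) = -4 + T)
M(k) = 1/(2*k)
L = -125/18 (L = -7 - 1/(2*(-4 - 5)) = -7 - 1/(2*(-9)) = -7 - (-1)/(2*9) = -7 - 1*(-1/18) = -7 + 1/18 = -125/18 ≈ -6.9444)
526*L = 526*(-125/18) = -32875/9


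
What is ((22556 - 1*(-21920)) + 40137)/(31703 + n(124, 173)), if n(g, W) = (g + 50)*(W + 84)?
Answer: 84613/76421 ≈ 1.1072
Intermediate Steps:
n(g, W) = (50 + g)*(84 + W)
((22556 - 1*(-21920)) + 40137)/(31703 + n(124, 173)) = ((22556 - 1*(-21920)) + 40137)/(31703 + (4200 + 50*173 + 84*124 + 173*124)) = ((22556 + 21920) + 40137)/(31703 + (4200 + 8650 + 10416 + 21452)) = (44476 + 40137)/(31703 + 44718) = 84613/76421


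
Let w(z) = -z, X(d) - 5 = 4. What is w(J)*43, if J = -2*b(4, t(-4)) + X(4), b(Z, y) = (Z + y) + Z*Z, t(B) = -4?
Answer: 989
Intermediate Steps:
b(Z, y) = Z + y + Z² (b(Z, y) = (Z + y) + Z² = Z + y + Z²)
X(d) = 9 (X(d) = 5 + 4 = 9)
J = -23 (J = -2*(4 - 4 + 4²) + 9 = -2*(4 - 4 + 16) + 9 = -2*16 + 9 = -32 + 9 = -23)
w(J)*43 = -1*(-23)*43 = 23*43 = 989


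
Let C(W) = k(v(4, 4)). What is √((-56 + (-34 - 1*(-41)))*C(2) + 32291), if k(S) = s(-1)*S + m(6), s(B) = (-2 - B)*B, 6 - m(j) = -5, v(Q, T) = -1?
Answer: 7*√649 ≈ 178.33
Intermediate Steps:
m(j) = 11 (m(j) = 6 - 1*(-5) = 6 + 5 = 11)
s(B) = B*(-2 - B)
k(S) = 11 + S (k(S) = (-1*(-1)*(2 - 1))*S + 11 = (-1*(-1)*1)*S + 11 = 1*S + 11 = S + 11 = 11 + S)
C(W) = 10 (C(W) = 11 - 1 = 10)
√((-56 + (-34 - 1*(-41)))*C(2) + 32291) = √((-56 + (-34 - 1*(-41)))*10 + 32291) = √((-56 + (-34 + 41))*10 + 32291) = √((-56 + 7)*10 + 32291) = √(-49*10 + 32291) = √(-490 + 32291) = √31801 = 7*√649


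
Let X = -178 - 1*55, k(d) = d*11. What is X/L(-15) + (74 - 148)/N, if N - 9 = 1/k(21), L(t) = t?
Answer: 22823/3120 ≈ 7.3151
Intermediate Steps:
k(d) = 11*d
X = -233 (X = -178 - 55 = -233)
N = 2080/231 (N = 9 + 1/(11*21) = 9 + 1/231 = 2080/231 ≈ 9.0043)
X/L(-15) + (74 - 148)/N = -233/(-15) + (74 - 148)/(2080/231) = -233*(-1/15) - 74*231/2080 = 233/15 - 8547/1040 = 22823/3120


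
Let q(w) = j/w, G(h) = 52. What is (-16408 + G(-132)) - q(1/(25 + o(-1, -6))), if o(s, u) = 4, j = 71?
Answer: -18415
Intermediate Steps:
q(w) = 71/w
(-16408 + G(-132)) - q(1/(25 + o(-1, -6))) = (-16408 + 52) - 71/(1/(25 + 4)) = -16356 - 71/(1/29) = -16356 - 71/1/29 = -16356 - 71*29 = -16356 - 1*2059 = -16356 - 2059 = -18415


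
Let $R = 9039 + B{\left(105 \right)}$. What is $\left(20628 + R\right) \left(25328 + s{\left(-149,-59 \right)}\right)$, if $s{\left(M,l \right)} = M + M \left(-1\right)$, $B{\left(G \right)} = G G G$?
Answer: $30071731776$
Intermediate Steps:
$B{\left(G \right)} = G^{3}$ ($B{\left(G \right)} = G^{2} G = G^{3}$)
$s{\left(M,l \right)} = 0$ ($s{\left(M,l \right)} = M - M = 0$)
$R = 1166664$ ($R = 9039 + 105^{3} = 9039 + 1157625 = 1166664$)
$\left(20628 + R\right) \left(25328 + s{\left(-149,-59 \right)}\right) = \left(20628 + 1166664\right) \left(25328 + 0\right) = 1187292 \cdot 25328 = 30071731776$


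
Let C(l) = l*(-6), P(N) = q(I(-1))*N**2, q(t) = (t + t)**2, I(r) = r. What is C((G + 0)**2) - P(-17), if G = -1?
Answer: -1162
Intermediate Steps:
q(t) = 4*t**2 (q(t) = (2*t)**2 = 4*t**2)
P(N) = 4*N**2 (P(N) = (4*(-1)**2)*N**2 = (4*1)*N**2 = 4*N**2)
C(l) = -6*l
C((G + 0)**2) - P(-17) = -6*(-1 + 0)**2 - 4*(-17)**2 = -6*(-1)**2 - 4*289 = -6*1 - 1*1156 = -6 - 1156 = -1162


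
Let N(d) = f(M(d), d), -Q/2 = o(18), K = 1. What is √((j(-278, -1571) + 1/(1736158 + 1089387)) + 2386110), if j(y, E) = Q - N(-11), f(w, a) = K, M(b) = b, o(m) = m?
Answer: 3*√2116633539959600930/2825545 ≈ 1544.7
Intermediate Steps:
Q = -36 (Q = -2*18 = -36)
f(w, a) = 1
N(d) = 1
j(y, E) = -37 (j(y, E) = -36 - 1*1 = -36 - 1 = -37)
√((j(-278, -1571) + 1/(1736158 + 1089387)) + 2386110) = √((-37 + 1/(1736158 + 1089387)) + 2386110) = √((-37 + 1/2825545) + 2386110) = √(-104545164/2825545 + 2386110) = √(6741956634786/2825545) = 3*√2116633539959600930/2825545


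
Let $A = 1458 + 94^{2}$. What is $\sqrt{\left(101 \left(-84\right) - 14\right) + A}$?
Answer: $2 \sqrt{449} \approx 42.379$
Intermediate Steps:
$A = 10294$ ($A = 1458 + 8836 = 10294$)
$\sqrt{\left(101 \left(-84\right) - 14\right) + A} = \sqrt{\left(101 \left(-84\right) - 14\right) + 10294} = \sqrt{\left(-8484 - 14\right) + 10294} = \sqrt{-8498 + 10294} = \sqrt{1796} = 2 \sqrt{449}$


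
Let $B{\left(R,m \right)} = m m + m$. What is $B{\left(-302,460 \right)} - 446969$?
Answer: $-234909$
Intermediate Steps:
$B{\left(R,m \right)} = m + m^{2}$ ($B{\left(R,m \right)} = m^{2} + m = m + m^{2}$)
$B{\left(-302,460 \right)} - 446969 = 460 \left(1 + 460\right) - 446969 = 460 \cdot 461 - 446969 = 212060 - 446969 = -234909$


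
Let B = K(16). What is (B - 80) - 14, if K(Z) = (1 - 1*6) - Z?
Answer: -115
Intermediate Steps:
K(Z) = -5 - Z (K(Z) = (1 - 6) - Z = -5 - Z)
B = -21 (B = -5 - 1*16 = -5 - 16 = -21)
(B - 80) - 14 = (-21 - 80) - 14 = -101 - 14 = -115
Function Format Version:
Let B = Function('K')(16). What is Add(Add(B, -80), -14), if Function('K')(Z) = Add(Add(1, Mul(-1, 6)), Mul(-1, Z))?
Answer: -115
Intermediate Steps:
Function('K')(Z) = Add(-5, Mul(-1, Z)) (Function('K')(Z) = Add(Add(1, -6), Mul(-1, Z)) = Add(-5, Mul(-1, Z)))
B = -21 (B = Add(-5, Mul(-1, 16)) = Add(-5, -16) = -21)
Add(Add(B, -80), -14) = Add(Add(-21, -80), -14) = Add(-101, -14) = -115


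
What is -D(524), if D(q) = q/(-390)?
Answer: 262/195 ≈ 1.3436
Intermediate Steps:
D(q) = -q/390 (D(q) = q*(-1/390) = -q/390)
-D(524) = -(-1)*524/390 = -1*(-262/195) = 262/195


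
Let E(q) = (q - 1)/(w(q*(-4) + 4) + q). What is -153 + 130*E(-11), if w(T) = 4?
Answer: 489/7 ≈ 69.857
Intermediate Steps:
E(q) = (-1 + q)/(4 + q) (E(q) = (q - 1)/(4 + q) = (-1 + q)/(4 + q))
-153 + 130*E(-11) = -153 + 130*((-1 - 11)/(4 - 11)) = -153 + 130*(-12/(-7)) = -153 + 130*(-⅐*(-12)) = -153 + 130*(12/7) = -153 + 1560/7 = 489/7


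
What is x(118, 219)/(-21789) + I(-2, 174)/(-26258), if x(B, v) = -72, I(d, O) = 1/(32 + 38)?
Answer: 14702059/4449943260 ≈ 0.0033039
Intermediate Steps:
I(d, O) = 1/70
x(118, 219)/(-21789) + I(-2, 174)/(-26258) = -72/(-21789) + (1/70)/(-26258) = -72*(-1/21789) + (1/70)*(-1/26258) = 8/2421 - 1/1838060 = 14702059/4449943260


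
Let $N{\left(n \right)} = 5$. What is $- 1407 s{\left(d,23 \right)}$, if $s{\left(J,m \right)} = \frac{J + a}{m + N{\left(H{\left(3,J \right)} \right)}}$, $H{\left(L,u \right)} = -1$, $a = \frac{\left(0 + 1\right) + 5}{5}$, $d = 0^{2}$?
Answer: $- \frac{603}{10} \approx -60.3$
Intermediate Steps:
$d = 0$
$a = \frac{6}{5}$ ($a = \left(1 + 5\right) \frac{1}{5} = 6 \cdot \frac{1}{5} = \frac{6}{5} \approx 1.2$)
$s{\left(J,m \right)} = \frac{\frac{6}{5} + J}{5 + m}$ ($s{\left(J,m \right)} = \frac{J + \frac{6}{5}}{m + 5} = \frac{\frac{6}{5} + J}{5 + m}$)
$- 1407 s{\left(d,23 \right)} = - 1407 \frac{\frac{6}{5} + 0}{5 + 23} = - 1407 \cdot \frac{1}{28} \cdot \frac{6}{5} = \left(-1407\right) \frac{3}{70} = - \frac{603}{10}$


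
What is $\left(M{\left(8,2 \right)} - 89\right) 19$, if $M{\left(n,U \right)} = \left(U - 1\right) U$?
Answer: $-1653$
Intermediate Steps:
$M{\left(n,U \right)} = U \left(-1 + U\right)$ ($M{\left(n,U \right)} = \left(-1 + U\right) U = U \left(-1 + U\right)$)
$\left(M{\left(8,2 \right)} - 89\right) 19 = \left(2 \left(-1 + 2\right) - 89\right) 19 = \left(2 \cdot 1 - 89\right) 19 = \left(2 - 89\right) 19 = \left(-87\right) 19 = -1653$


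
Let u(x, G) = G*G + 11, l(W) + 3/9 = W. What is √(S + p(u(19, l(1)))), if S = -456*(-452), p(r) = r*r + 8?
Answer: √16706329/9 ≈ 454.15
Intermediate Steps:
l(W) = -⅓ + W
u(x, G) = 11 + G² (u(x, G) = G² + 11 = 11 + G²)
p(r) = 8 + r² (p(r) = r² + 8 = 8 + r²)
S = 206112
√(S + p(u(19, l(1)))) = √(206112 + (8 + (11 + (-⅓ + 1)²)²)) = √(206112 + (8 + (11 + (⅔)²)²)) = √(206112 + (8 + (11 + 4/9)²)) = √(206112 + (8 + (103/9)²)) = √(206112 + (8 + 10609/81)) = √(206112 + 11257/81) = √(16706329/81) = √16706329/9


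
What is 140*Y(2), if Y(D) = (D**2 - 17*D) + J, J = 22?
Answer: -1120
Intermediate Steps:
Y(D) = 22 + D**2 - 17*D (Y(D) = (D**2 - 17*D) + 22 = 22 + D**2 - 17*D)
140*Y(2) = 140*(22 + 2**2 - 17*2) = 140*(22 + 4 - 34) = 140*(-8) = -1120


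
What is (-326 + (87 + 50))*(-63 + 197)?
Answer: -25326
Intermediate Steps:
(-326 + (87 + 50))*(-63 + 197) = (-326 + 137)*134 = -189*134 = -25326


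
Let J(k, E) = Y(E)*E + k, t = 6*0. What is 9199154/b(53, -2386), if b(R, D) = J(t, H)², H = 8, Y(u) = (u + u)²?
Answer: 4599577/2097152 ≈ 2.1932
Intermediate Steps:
t = 0
Y(u) = 4*u² (Y(u) = (2*u)² = 4*u²)
J(k, E) = k + 4*E³ (J(k, E) = (4*E²)*E + k = 4*E³ + k = k + 4*E³)
b(R, D) = 4194304 (b(R, D) = (0 + 4*8³)² = (0 + 4*512)² = (0 + 2048)² = 2048² = 4194304)
9199154/b(53, -2386) = 9199154/4194304 = 9199154*(1/4194304) = 4599577/2097152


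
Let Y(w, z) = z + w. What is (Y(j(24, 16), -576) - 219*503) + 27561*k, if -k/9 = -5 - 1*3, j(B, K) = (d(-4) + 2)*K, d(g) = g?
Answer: 1873627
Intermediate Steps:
j(B, K) = -2*K (j(B, K) = (-4 + 2)*K = -2*K)
Y(w, z) = w + z
k = 72 (k = -9*(-5 - 1*3) = -9*(-5 - 3) = -9*(-8) = 72)
(Y(j(24, 16), -576) - 219*503) + 27561*k = ((-2*16 - 576) - 219*503) + 27561*72 = ((-32 - 576) - 110157) + 1984392 = (-608 - 110157) + 1984392 = -110765 + 1984392 = 1873627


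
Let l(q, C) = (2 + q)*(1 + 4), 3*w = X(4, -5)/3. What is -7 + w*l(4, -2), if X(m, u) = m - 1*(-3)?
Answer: 49/3 ≈ 16.333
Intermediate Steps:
X(m, u) = 3 + m (X(m, u) = m + 3 = 3 + m)
w = 7/9 (w = ((3 + 4)/3)/3 = (7*(1/3))/3 = (1/3)*(7/3) = 7/9 ≈ 0.77778)
l(q, C) = 10 + 5*q (l(q, C) = (2 + q)*5 = 10 + 5*q)
-7 + w*l(4, -2) = -7 + 7*(10 + 5*4)/9 = -7 + 7*(10 + 20)/9 = -7 + (7/9)*30 = -7 + 70/3 = 49/3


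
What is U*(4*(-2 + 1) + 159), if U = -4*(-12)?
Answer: 7440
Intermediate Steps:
U = 48
U*(4*(-2 + 1) + 159) = 48*(4*(-2 + 1) + 159) = 48*(4*(-1) + 159) = 48*(-4 + 159) = 48*155 = 7440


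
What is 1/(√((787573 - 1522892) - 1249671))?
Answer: -I*√40510/283570 ≈ -0.00070977*I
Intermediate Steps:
1/(√((787573 - 1522892) - 1249671)) = 1/(√(-735319 - 1249671)) = 1/(√(-1984990)) = 1/(7*I*√40510) = -I*√40510/283570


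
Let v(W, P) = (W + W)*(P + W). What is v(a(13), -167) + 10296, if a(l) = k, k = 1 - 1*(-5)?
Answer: 8364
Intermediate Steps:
k = 6 (k = 1 + 5 = 6)
a(l) = 6
v(W, P) = 2*W*(P + W) (v(W, P) = (2*W)*(P + W) = 2*W*(P + W))
v(a(13), -167) + 10296 = 2*6*(-167 + 6) + 10296 = 2*6*(-161) + 10296 = -1932 + 10296 = 8364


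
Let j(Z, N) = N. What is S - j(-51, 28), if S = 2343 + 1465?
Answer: 3780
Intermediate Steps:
S = 3808
S - j(-51, 28) = 3808 - 1*28 = 3808 - 28 = 3780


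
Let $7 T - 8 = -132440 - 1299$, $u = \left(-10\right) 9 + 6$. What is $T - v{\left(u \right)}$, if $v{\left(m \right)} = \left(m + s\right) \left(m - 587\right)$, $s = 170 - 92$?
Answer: $- \frac{161913}{7} \approx -23130.0$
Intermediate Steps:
$s = 78$
$u = -84$ ($u = -90 + 6 = -84$)
$v{\left(m \right)} = \left(-587 + m\right) \left(78 + m\right)$ ($v{\left(m \right)} = \left(m + 78\right) \left(m - 587\right) = \left(78 + m\right) \left(-587 + m\right) = \left(-587 + m\right) \left(78 + m\right)$)
$T = - \frac{133731}{7}$ ($T = \frac{8}{7} + \frac{-132440 - 1299}{7} = \frac{8}{7} + \frac{1}{7} \left(-133739\right) = \frac{8}{7} - \frac{133739}{7} = - \frac{133731}{7} \approx -19104.0$)
$T - v{\left(u \right)} = - \frac{133731}{7} - \left(-45786 + \left(-84\right)^{2} - -42756\right) = - \frac{133731}{7} - \left(-45786 + 7056 + 42756\right) = - \frac{133731}{7} - 4026 = - \frac{161913}{7}$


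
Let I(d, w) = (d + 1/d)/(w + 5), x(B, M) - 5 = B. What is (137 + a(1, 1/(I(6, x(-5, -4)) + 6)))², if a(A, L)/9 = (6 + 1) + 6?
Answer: 64516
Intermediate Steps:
x(B, M) = 5 + B
I(d, w) = (d + 1/d)/(5 + w)
a(A, L) = 117 (a(A, L) = 9*((6 + 1) + 6) = 9*(7 + 6) = 9*13 = 117)
(137 + a(1, 1/(I(6, x(-5, -4)) + 6)))² = (137 + 117)² = 254² = 64516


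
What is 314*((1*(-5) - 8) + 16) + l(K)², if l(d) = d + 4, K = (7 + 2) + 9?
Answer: 1426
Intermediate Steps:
K = 18 (K = 9 + 9 = 18)
l(d) = 4 + d
314*((1*(-5) - 8) + 16) + l(K)² = 314*((1*(-5) - 8) + 16) + (4 + 18)² = 314*((-5 - 8) + 16) + 22² = 314*(-13 + 16) + 484 = 314*3 + 484 = 942 + 484 = 1426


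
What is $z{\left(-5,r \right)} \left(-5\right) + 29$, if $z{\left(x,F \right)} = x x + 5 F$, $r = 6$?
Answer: $-246$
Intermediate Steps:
$z{\left(x,F \right)} = x^{2} + 5 F$
$z{\left(-5,r \right)} \left(-5\right) + 29 = \left(\left(-5\right)^{2} + 5 \cdot 6\right) \left(-5\right) + 29 = \left(25 + 30\right) \left(-5\right) + 29 = 55 \left(-5\right) + 29 = -275 + 29 = -246$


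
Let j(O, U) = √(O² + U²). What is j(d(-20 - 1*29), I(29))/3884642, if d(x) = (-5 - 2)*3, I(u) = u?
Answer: √1282/3884642 ≈ 9.2171e-6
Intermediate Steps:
d(x) = -21 (d(x) = -7*3 = -21)
j(d(-20 - 1*29), I(29))/3884642 = √((-21)² + 29²)/3884642 = √(441 + 841)*(1/3884642) = √1282*(1/3884642) = √1282/3884642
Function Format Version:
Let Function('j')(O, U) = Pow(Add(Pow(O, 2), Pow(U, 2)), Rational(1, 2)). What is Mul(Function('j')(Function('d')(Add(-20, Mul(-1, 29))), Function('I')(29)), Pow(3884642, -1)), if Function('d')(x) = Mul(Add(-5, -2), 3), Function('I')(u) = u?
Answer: Mul(Rational(1, 3884642), Pow(1282, Rational(1, 2))) ≈ 9.2171e-6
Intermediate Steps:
Function('d')(x) = -21 (Function('d')(x) = Mul(-7, 3) = -21)
Mul(Function('j')(Function('d')(Add(-20, Mul(-1, 29))), Function('I')(29)), Pow(3884642, -1)) = Mul(Pow(Add(Pow(-21, 2), Pow(29, 2)), Rational(1, 2)), Pow(3884642, -1)) = Mul(Pow(Add(441, 841), Rational(1, 2)), Rational(1, 3884642)) = Mul(Pow(1282, Rational(1, 2)), Rational(1, 3884642)) = Mul(Rational(1, 3884642), Pow(1282, Rational(1, 2)))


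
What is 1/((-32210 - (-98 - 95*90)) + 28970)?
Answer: 1/5408 ≈ 0.00018491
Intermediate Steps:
1/((-32210 - (-98 - 95*90)) + 28970) = 1/((-32210 - (-98 - 8550)) + 28970) = 1/((-32210 - 1*(-8648)) + 28970) = 1/((-32210 + 8648) + 28970) = 1/(-23562 + 28970) = 1/5408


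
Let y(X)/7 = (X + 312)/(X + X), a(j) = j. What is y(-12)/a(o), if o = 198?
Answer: -175/396 ≈ -0.44192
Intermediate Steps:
y(X) = 7*(312 + X)/(2*X) (y(X) = 7*((X + 312)/(X + X)) = 7*((312 + X)/((2*X))) = 7*((312 + X)*(1/(2*X))) = 7*((312 + X)/(2*X)) = 7*(312 + X)/(2*X))
y(-12)/a(o) = (7/2 + 1092/(-12))/198 = (7/2 + 1092*(-1/12))*(1/198) = (7/2 - 91)*(1/198) = -175/2*1/198 = -175/396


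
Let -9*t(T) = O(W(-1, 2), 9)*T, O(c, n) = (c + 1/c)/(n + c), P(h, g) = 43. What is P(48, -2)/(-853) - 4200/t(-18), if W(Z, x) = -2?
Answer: 5015597/853 ≈ 5880.0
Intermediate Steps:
O(c, n) = (c + 1/c)/(c + n)
t(T) = 5*T/126 (t(T) = -(1 + (-2)²)/((-2)*(-2 + 9))*T/9 = -(-½*(1 + 4)/7)*T/9 = -(-½*⅐*5)*T/9 = -(-5)*T/126 = 5*T/126)
P(48, -2)/(-853) - 4200/t(-18) = 43/(-853) - 4200/((5/126)*(-18)) = 43*(-1/853) - 4200/(-5/7) = -43/853 - 4200*(-7/5) = -43/853 + 5880 = 5015597/853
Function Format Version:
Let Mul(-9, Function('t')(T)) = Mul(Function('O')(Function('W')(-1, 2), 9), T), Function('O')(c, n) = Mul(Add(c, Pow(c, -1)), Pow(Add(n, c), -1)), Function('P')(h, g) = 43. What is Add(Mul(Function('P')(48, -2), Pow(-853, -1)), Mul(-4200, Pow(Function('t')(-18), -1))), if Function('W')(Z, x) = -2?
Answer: Rational(5015597, 853) ≈ 5880.0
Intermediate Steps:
Function('O')(c, n) = Mul(Pow(Add(c, n), -1), Add(c, Pow(c, -1))) (Function('O')(c, n) = Mul(Add(c, Pow(c, -1)), Pow(Add(c, n), -1)) = Mul(Pow(Add(c, n), -1), Add(c, Pow(c, -1))))
Function('t')(T) = Mul(Rational(5, 126), T) (Function('t')(T) = Mul(Rational(-1, 9), Mul(Mul(Pow(-2, -1), Pow(Add(-2, 9), -1), Add(1, Pow(-2, 2))), T)) = Mul(Rational(-1, 9), Mul(Mul(Rational(-1, 2), Pow(7, -1), Add(1, 4)), T)) = Mul(Rational(-1, 9), Mul(Mul(Rational(-1, 2), Rational(1, 7), 5), T)) = Mul(Rational(-1, 9), Mul(Rational(-5, 14), T)) = Mul(Rational(5, 126), T))
Add(Mul(Function('P')(48, -2), Pow(-853, -1)), Mul(-4200, Pow(Function('t')(-18), -1))) = Add(Mul(43, Pow(-853, -1)), Mul(-4200, Pow(Mul(Rational(5, 126), -18), -1))) = Add(Mul(43, Rational(-1, 853)), Mul(-4200, Pow(Rational(-5, 7), -1))) = Add(Rational(-43, 853), Mul(-4200, Rational(-7, 5))) = Add(Rational(-43, 853), 5880) = Rational(5015597, 853)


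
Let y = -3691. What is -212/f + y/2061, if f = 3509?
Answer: -13388651/7232049 ≈ -1.8513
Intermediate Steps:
-212/f + y/2061 = -212/3509 - 3691/2061 = -13388651/7232049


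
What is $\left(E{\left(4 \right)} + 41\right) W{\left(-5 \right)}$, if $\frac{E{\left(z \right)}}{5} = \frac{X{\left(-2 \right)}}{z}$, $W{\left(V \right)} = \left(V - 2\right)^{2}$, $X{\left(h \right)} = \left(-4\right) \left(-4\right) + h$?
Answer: $\frac{5733}{2} \approx 2866.5$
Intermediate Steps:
$X{\left(h \right)} = 16 + h$
$W{\left(V \right)} = \left(-2 + V\right)^{2}$
$E{\left(z \right)} = \frac{70}{z}$ ($E{\left(z \right)} = 5 \frac{16 - 2}{z} = 5 \frac{14}{z} = \frac{70}{z}$)
$\left(E{\left(4 \right)} + 41\right) W{\left(-5 \right)} = \left(\frac{70}{4} + 41\right) \left(-2 - 5\right)^{2} = \left(70 \cdot \frac{1}{4} + 41\right) \left(-7\right)^{2} = \left(\frac{35}{2} + 41\right) 49 = \frac{117}{2} \cdot 49 = \frac{5733}{2}$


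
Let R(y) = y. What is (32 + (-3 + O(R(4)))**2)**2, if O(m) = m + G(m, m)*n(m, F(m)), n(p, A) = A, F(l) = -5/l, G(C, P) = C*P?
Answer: 154449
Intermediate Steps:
O(m) = -4*m (O(m) = m + (m*m)*(-5/m) = m + m**2*(-5/m) = m - 5*m = -4*m)
(32 + (-3 + O(R(4)))**2)**2 = (32 + (-3 - 4*4)**2)**2 = (32 + (-3 - 16)**2)**2 = (32 + (-19)**2)**2 = (32 + 361)**2 = 393**2 = 154449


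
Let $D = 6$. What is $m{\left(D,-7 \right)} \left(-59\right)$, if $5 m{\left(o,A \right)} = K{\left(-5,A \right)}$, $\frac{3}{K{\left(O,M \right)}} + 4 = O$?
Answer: $\frac{59}{15} \approx 3.9333$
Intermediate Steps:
$K{\left(O,M \right)} = \frac{3}{-4 + O}$
$m{\left(o,A \right)} = - \frac{1}{15}$ ($m{\left(o,A \right)} = \frac{3 \frac{1}{-4 - 5}}{5} = \frac{3 \frac{1}{-9}}{5} = \frac{3 \left(- \frac{1}{9}\right)}{5} = \frac{1}{5} \left(- \frac{1}{3}\right) = - \frac{1}{15}$)
$m{\left(D,-7 \right)} \left(-59\right) = \left(- \frac{1}{15}\right) \left(-59\right) = \frac{59}{15}$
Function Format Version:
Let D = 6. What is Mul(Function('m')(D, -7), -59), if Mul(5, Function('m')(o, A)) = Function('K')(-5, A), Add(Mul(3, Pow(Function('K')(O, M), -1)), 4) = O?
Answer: Rational(59, 15) ≈ 3.9333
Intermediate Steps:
Function('K')(O, M) = Mul(3, Pow(Add(-4, O), -1))
Function('m')(o, A) = Rational(-1, 15) (Function('m')(o, A) = Mul(Rational(1, 5), Mul(3, Pow(Add(-4, -5), -1))) = Mul(Rational(1, 5), Mul(3, Pow(-9, -1))) = Mul(Rational(1, 5), Mul(3, Rational(-1, 9))) = Mul(Rational(1, 5), Rational(-1, 3)) = Rational(-1, 15))
Mul(Function('m')(D, -7), -59) = Mul(Rational(-1, 15), -59) = Rational(59, 15)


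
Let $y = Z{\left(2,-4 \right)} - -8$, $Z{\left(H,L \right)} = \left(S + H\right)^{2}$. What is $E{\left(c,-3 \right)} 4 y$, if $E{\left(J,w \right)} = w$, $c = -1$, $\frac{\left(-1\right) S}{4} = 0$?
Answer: $-144$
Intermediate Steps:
$S = 0$ ($S = \left(-4\right) 0 = 0$)
$Z{\left(H,L \right)} = H^{2}$ ($Z{\left(H,L \right)} = \left(0 + H\right)^{2} = H^{2}$)
$y = 12$ ($y = 2^{2} - -8 = 4 + 8 = 12$)
$E{\left(c,-3 \right)} 4 y = \left(-3\right) 4 \cdot 12 = \left(-12\right) 12 = -144$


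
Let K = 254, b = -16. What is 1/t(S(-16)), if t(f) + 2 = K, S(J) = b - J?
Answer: 1/252 ≈ 0.0039683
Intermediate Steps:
S(J) = -16 - J
t(f) = 252 (t(f) = -2 + 254 = 252)
1/t(S(-16)) = 1/252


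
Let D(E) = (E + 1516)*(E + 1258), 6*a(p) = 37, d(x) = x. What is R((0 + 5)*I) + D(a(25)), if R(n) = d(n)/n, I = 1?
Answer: 69273841/36 ≈ 1.9243e+6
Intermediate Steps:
a(p) = 37/6 (a(p) = (⅙)*37 = 37/6)
R(n) = 1 (R(n) = n/n = 1)
D(E) = (1258 + E)*(1516 + E) (D(E) = (1516 + E)*(1258 + E) = (1258 + E)*(1516 + E))
R((0 + 5)*I) + D(a(25)) = 1 + (1907128 + (37/6)² + 2774*(37/6)) = 1 + (1907128 + 1369/36 + 51319/3) = 1 + 69273805/36 = 69273841/36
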